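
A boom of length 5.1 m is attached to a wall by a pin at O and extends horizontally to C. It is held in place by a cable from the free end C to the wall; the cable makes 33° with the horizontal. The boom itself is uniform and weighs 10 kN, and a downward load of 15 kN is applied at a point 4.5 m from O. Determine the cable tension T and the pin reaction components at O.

T = 33.48 kN, O_x = 28.08 kN, O_y = 6.765 kN

ΣM about O: T·sin33°·5.1 − 10·2.55 − 15·4.5 = 0 → T = 93/(5.1·0.544639) = 33.4814 ≈ 33.48 kN.
ΣF_x = 0: O_x − T·cos33° = 0 → O_x = 33.4814 × 0.838671 = 28.08 kN.
ΣF_y = 0: O_y + T·sin33° − 10 − 15 = 0 → O_y = 25 − 33.4814 × 0.544639 = 6.765 kN.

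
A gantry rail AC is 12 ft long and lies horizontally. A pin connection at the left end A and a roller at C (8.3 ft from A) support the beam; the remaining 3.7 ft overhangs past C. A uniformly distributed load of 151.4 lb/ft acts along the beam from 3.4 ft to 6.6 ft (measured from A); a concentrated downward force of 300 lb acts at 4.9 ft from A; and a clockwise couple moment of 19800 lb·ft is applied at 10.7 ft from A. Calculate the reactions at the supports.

A_x = 0, A_y = -2070 lb, C_y = 2855 lb

Resultant of the distributed load: 151.4 × 3.2 = 484.48 lb at 5 ft from A.
Moments about A: C_y·8.3 − (151.4·3.2)·5 − 300·4.9 − 19800 = 0 → C_y = 23692.4/8.3 = 2854.51 ≈ 2855 lb.
ΣF_y = 0: A_y + 2854.51 − 151.4·3.2 − 300 = 0 → A_y = -2070 lb.
ΣF_x = 0: no horizontal applied forces, so A_x = 0.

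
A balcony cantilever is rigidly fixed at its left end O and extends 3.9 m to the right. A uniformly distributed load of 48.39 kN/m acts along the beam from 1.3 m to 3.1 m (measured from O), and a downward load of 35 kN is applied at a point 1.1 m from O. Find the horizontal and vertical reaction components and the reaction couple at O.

Resultant of the distributed load: 48.39 × 1.8 = 87.102 kN at 2.2 m from O.
ΣF_x = 0: O_x = 0.
ΣF_y = 0: O_y − 48.39·1.8 − 35 = 0 → O_y = 122.1 kN.
ΣM about O: M_O − (48.39·1.8)·2.2 − 35·1.1 = 0 → M_O = 230.1 kN·m.

O_x = 0, O_y = 122.1 kN, M_O = 230.1 kN·m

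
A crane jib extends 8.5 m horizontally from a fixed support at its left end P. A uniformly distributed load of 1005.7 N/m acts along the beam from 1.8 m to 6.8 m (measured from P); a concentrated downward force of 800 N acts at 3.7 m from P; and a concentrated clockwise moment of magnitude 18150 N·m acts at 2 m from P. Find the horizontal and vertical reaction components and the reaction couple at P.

P_x = 0, P_y = 5828 N, M_P = 42730 N·m

Resultant of the distributed load: 1005.7 × 5 = 5028.5 N at 4.3 m from P.
ΣF_x = 0: P_x = 0.
ΣF_y = 0: P_y − 1005.7·5 − 800 = 0 → P_y = 5828 N.
ΣM about P: M_P − (1005.7·5)·4.3 − 800·3.7 − 18150 = 0 → M_P = 42730 N·m.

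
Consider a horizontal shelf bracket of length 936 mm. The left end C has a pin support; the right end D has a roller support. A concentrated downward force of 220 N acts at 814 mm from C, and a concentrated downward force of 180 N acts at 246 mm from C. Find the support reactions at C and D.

Taking moments about C: D_y·936 − 220·814 − 180·246 = 0 → D_y = 223360/936 = 238.632 ≈ 238.6 N.
ΣF_y = 0: C_y + 238.632 − 220 − 180 = 0 → C_y = 161.4 N.
ΣF_x = 0: no horizontal applied forces, so C_x = 0.

C_x = 0, C_y = 161.4 N, D_y = 238.6 N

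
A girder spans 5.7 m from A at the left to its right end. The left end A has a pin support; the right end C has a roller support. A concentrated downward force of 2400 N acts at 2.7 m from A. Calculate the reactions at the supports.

ΣM about A: C_y·5.7 − 2400·2.7 = 0 → C_y = 6480/5.7 = 1136.84 ≈ 1137 N.
ΣF_y = 0: A_y + 1136.84 − 2400 = 0 → A_y = 1263 N.
ΣF_x = 0: no horizontal applied forces, so A_x = 0.

A_x = 0, A_y = 1263 N, C_y = 1137 N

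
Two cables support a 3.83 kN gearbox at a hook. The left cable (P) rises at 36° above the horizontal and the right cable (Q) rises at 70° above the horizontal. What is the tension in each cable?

ΣF_x = 0: −T_P·cos36° + T_Q·cos70° = 0 → T_Q = 2.36541·T_P.
ΣF_y = 0: T_P·sin36° + T_Q·sin70° = 3.83.
Substitute: T_P·(0.587785 + 2.36541·0.939693) = 3.83 → T_P = 1.36273 ≈ 1.363 kN.
Then T_Q = 2.36541 × 1.36273 = 3.223 kN.

T_P = 1.363 kN, T_Q = 3.223 kN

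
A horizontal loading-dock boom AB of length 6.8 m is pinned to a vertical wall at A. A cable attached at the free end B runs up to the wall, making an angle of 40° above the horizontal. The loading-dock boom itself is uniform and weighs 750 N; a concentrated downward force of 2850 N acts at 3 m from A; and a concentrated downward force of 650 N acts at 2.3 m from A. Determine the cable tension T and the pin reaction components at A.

T = 2882 N, A_x = 2207 N, A_y = 2398 N

ΣM about A: T·sin40°·6.8 − 750·3.4 − 2850·3 − 650·2.3 = 0 → T = 12595/(6.8·0.642788) = 2881.52 ≈ 2882 N.
ΣF_x = 0: A_x − T·cos40° = 0 → A_x = 2881.52 × 0.766044 = 2207 N.
ΣF_y = 0: A_y + T·sin40° − 750 − 2850 − 650 = 0 → A_y = 4250 − 2881.52 × 0.642788 = 2398 N.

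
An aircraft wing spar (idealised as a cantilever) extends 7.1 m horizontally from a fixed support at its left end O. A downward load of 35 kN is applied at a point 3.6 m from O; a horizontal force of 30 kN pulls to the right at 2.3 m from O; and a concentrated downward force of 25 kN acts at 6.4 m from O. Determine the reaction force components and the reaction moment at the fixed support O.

ΣF_x = 0: O_x + 30 = 0 → O_x = -30.00 kN.
ΣF_y = 0: O_y − 35 − 25 = 0 → O_y = 60.00 kN.
ΣM about O: M_O − 35·3.6 − 25·6.4 = 0 → M_O = 286.0 kN·m.

O_x = -30.00 kN, O_y = 60.00 kN, M_O = 286.0 kN·m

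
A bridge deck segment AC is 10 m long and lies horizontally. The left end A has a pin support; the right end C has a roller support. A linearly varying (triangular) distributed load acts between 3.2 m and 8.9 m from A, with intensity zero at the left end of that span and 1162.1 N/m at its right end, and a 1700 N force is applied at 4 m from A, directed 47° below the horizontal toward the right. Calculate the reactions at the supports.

Resultant of the triangular load: ½ × 1162.1 × 5.7 = 3311.985 N, acting at 7 m from A (one-third of the span from the peak).
Taking moments about A: C_y·10 − (½·1162.1·5.7)·7 − 1700·sin47°·4 = 0 → C_y = 28157.1/10 = 2815.71 ≈ 2816 N.
ΣF_y = 0: A_y + 2815.71 − ½·1162.1·5.7 − 1700·sin47° = 0 → A_y = 1740 N.
ΣF_x = 0: A_x + 1700·cos47° = 0 → A_x = -1159 N.

A_x = -1159 N, A_y = 1740 N, C_y = 2816 N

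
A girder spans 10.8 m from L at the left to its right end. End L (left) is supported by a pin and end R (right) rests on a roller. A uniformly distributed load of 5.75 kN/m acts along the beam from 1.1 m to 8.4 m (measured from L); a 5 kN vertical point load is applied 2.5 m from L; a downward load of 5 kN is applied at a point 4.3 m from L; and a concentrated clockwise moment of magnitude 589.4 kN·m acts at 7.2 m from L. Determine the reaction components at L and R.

Resultant of the distributed load: 5.75 × 7.3 = 41.975 kN at 4.75 m from L.
Taking moments about L: R_y·10.8 − (5.75·7.3)·4.75 − 5·2.5 − 5·4.3 − 589.4 = 0 → R_y = 822.78125/10.8 = 76.1834 ≈ 76.18 kN.
ΣF_y = 0: L_y + 76.1834 − 5.75·7.3 − 5 − 5 = 0 → L_y = -24.21 kN.
ΣF_x = 0: no horizontal applied forces, so L_x = 0.

L_x = 0, L_y = -24.21 kN, R_y = 76.18 kN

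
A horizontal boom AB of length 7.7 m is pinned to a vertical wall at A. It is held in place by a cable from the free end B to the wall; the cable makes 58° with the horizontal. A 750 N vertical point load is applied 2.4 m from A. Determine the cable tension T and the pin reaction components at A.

T = 275.7 N, A_x = 146.1 N, A_y = 516.2 N

ΣM about A: T·sin58°·7.7 − 750·2.4 = 0 → T = 1800/(7.7·0.848048) = 275.652 ≈ 275.7 N.
ΣF_x = 0: A_x − T·cos58° = 0 → A_x = 275.652 × 0.529919 = 146.1 N.
ΣF_y = 0: A_y + T·sin58° − 750 = 0 → A_y = 750 − 275.652 × 0.848048 = 516.2 N.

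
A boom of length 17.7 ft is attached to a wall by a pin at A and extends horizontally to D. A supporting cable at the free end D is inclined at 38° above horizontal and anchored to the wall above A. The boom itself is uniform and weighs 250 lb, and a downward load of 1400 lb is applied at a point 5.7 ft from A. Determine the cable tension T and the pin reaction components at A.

ΣM about A: T·sin38°·17.7 − 250·8.85 − 1400·5.7 = 0 → T = 10192.5/(17.7·0.615661) = 935.332 ≈ 935.3 lb.
ΣF_x = 0: A_x − T·cos38° = 0 → A_x = 935.332 × 0.788011 = 737.1 lb.
ΣF_y = 0: A_y + T·sin38° − 250 − 1400 = 0 → A_y = 1650 − 935.332 × 0.615661 = 1074 lb.

T = 935.3 lb, A_x = 737.1 lb, A_y = 1074 lb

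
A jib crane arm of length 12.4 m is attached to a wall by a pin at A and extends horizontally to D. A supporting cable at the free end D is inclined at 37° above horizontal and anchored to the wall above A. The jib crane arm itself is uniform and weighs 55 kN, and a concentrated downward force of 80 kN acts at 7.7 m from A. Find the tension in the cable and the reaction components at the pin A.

T = 128.2 kN, A_x = 102.4 kN, A_y = 57.82 kN

ΣM about A: T·sin37°·12.4 − 55·6.2 − 80·7.7 = 0 → T = 957/(12.4·0.601815) = 128.241 ≈ 128.2 kN.
ΣF_x = 0: A_x − T·cos37° = 0 → A_x = 128.241 × 0.798636 = 102.4 kN.
ΣF_y = 0: A_y + T·sin37° − 55 − 80 = 0 → A_y = 135 − 128.241 × 0.601815 = 57.82 kN.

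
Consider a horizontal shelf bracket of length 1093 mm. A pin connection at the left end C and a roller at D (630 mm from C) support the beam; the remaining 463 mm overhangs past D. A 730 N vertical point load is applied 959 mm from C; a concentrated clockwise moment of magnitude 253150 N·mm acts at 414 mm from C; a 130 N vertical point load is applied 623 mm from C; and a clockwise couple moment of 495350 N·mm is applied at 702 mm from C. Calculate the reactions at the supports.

Taking moments about C: D_y·630 − 730·959 − 253150 − 130·623 − 495350 = 0 → D_y = 1529560/630 = 2427.87 ≈ 2428 N.
ΣF_y = 0: C_y + 2427.87 − 730 − 130 = 0 → C_y = -1568 N.
ΣF_x = 0: no horizontal applied forces, so C_x = 0.

C_x = 0, C_y = -1568 N, D_y = 2428 N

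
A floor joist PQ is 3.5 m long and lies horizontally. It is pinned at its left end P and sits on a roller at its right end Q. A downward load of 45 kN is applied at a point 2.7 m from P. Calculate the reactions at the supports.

ΣM about P: Q_y·3.5 − 45·2.7 = 0 → Q_y = 121.5/3.5 = 34.7143 ≈ 34.71 kN.
ΣF_y = 0: P_y + 34.7143 − 45 = 0 → P_y = 10.29 kN.
ΣF_x = 0: no horizontal applied forces, so P_x = 0.

P_x = 0, P_y = 10.29 kN, Q_y = 34.71 kN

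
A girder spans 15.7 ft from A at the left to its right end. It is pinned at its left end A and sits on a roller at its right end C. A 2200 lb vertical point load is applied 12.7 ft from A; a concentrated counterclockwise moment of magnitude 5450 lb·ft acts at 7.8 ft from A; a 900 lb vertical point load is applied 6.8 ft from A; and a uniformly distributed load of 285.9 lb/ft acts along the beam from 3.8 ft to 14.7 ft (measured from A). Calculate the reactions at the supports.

Resultant of the distributed load: 285.9 × 10.9 = 3116.31 lb at 9.25 ft from A.
Taking moments about A: C_y·15.7 − 2200·12.7 + 5450 − 900·6.8 − (285.9·10.9)·9.25 = 0 → C_y = 57435.8675/15.7 = 3658.34 ≈ 3658 lb.
ΣF_y = 0: A_y + 3658.34 − 2200 − 900 − 285.9·10.9 = 0 → A_y = 2558 lb.
ΣF_x = 0: no horizontal applied forces, so A_x = 0.

A_x = 0, A_y = 2558 lb, C_y = 3658 lb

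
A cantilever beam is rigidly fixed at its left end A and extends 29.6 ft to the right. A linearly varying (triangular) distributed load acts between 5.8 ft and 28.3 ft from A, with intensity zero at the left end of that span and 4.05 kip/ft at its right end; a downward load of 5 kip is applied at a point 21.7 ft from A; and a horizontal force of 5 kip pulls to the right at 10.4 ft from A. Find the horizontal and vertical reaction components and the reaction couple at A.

Resultant of the triangular load: ½ × 4.05 × 22.5 = 45.5625 kip, acting at 20.8 ft from A (one-third of the span from the peak).
ΣF_x = 0: A_x + 5 = 0 → A_x = -5.000 kip.
ΣF_y = 0: A_y − ½·4.05·22.5 − 5 = 0 → A_y = 50.56 kip.
ΣM about A: M_A − (½·4.05·22.5)·20.8 − 5·21.7 = 0 → M_A = 1056 kip·ft.

A_x = -5.000 kip, A_y = 50.56 kip, M_A = 1056 kip·ft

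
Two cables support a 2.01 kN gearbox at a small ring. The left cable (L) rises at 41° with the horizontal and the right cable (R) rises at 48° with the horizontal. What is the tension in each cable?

T_L = 1.345 kN, T_R = 1.517 kN

ΣF_x = 0: −T_L·cos41° + T_R·cos48° = 0 → T_R = 1.1279·T_L.
ΣF_y = 0: T_L·sin41° + T_R·sin48° = 2.01.
Substitute: T_L·(0.656059 + 1.1279·0.743145) = 2.01 → T_L = 1.34515 ≈ 1.345 kN.
Then T_R = 1.1279 × 1.34515 = 1.517 kN.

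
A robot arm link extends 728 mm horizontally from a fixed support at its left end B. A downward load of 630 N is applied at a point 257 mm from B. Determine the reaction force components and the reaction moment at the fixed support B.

ΣF_x = 0: B_x = 0.
ΣF_y = 0: B_y − 630 = 0 → B_y = 630.0 N.
ΣM about B: M_B − 630·257 = 0 → M_B = 161900 N·mm.

B_x = 0, B_y = 630.0 N, M_B = 161900 N·mm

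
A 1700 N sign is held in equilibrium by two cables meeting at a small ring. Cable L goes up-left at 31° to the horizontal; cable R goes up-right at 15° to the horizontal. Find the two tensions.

ΣF_x = 0: −T_L·cos31° + T_R·cos15° = 0 → T_R = 0.887405·T_L.
ΣF_y = 0: T_L·sin31° + T_R·sin15° = 1700.
Substitute: T_L·(0.515038 + 0.887405·0.258819) = 1700 → T_L = 2282.75 ≈ 2283 N.
Then T_R = 0.887405 × 2282.75 = 2026 N.

T_L = 2283 N, T_R = 2026 N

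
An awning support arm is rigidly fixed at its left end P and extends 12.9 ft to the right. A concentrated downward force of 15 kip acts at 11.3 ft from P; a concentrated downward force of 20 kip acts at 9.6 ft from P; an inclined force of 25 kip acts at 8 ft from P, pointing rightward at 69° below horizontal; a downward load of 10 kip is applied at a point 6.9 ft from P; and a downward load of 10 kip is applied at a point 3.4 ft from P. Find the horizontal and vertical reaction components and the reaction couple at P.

P_x = -8.959 kip, P_y = 78.34 kip, M_P = 651.2 kip·ft

ΣF_x = 0: P_x + 25·cos69° = 0 → P_x = -8.959 kip.
ΣF_y = 0: P_y − 15 − 20 − 25·sin69° − 10 − 10 = 0 → P_y = 78.34 kip.
ΣM about P: M_P − 15·11.3 − 20·9.6 − 25·sin69°·8 − 10·6.9 − 10·3.4 = 0 → M_P = 651.2 kip·ft.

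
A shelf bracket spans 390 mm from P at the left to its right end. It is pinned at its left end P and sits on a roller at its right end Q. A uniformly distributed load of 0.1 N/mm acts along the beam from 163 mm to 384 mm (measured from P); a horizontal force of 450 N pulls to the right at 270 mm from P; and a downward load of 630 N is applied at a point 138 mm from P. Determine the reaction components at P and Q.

P_x = -450.0 N, P_y = 413.7 N, Q_y = 238.4 N

Resultant of the distributed load: 0.1 × 221 = 22.1 N at 273.5 mm from P.
Moments about P: Q_y·390 − (0.1·221)·273.5 − 630·138 = 0 → Q_y = 92984.35/390 = 238.421 ≈ 238.4 N.
ΣF_y = 0: P_y + 238.421 − 0.1·221 − 630 = 0 → P_y = 413.7 N.
ΣF_x = 0: P_x + 450 = 0 → P_x = -450.0 N.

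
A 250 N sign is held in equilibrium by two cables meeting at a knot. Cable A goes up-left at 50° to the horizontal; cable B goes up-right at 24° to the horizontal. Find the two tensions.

ΣF_x = 0: −T_A·cos50° + T_B·cos24° = 0 → T_B = 0.703619·T_A.
ΣF_y = 0: T_A·sin50° + T_B·sin24° = 250.
Substitute: T_A·(0.766044 + 0.703619·0.406737) = 250 → T_A = 237.59 ≈ 237.6 N.
Then T_B = 0.703619 × 237.59 = 167.2 N.

T_A = 237.6 N, T_B = 167.2 N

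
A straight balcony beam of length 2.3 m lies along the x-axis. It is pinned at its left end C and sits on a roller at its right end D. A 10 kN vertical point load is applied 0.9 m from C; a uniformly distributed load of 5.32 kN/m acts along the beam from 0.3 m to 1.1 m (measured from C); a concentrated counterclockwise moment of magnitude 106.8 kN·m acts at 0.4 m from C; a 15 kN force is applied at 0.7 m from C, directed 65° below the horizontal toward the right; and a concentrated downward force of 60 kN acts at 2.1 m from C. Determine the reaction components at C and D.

C_x = -6.339 kN, C_y = 70.16 kN, D_y = 17.69 kN

Resultant of the distributed load: 5.32 × 0.8 = 4.256 kN at 0.7 m from C.
Moments about C: D_y·2.3 − 10·0.9 − (5.32·0.8)·0.7 + 106.8 − 15·sin65°·0.7 − 60·2.1 = 0 → D_y = 40.6954/2.3 = 17.6937 ≈ 17.69 kN.
ΣF_y = 0: C_y + 17.6937 − 10 − 5.32·0.8 − 15·sin65° − 60 = 0 → C_y = 70.16 kN.
ΣF_x = 0: C_x + 15·cos65° = 0 → C_x = -6.339 kN.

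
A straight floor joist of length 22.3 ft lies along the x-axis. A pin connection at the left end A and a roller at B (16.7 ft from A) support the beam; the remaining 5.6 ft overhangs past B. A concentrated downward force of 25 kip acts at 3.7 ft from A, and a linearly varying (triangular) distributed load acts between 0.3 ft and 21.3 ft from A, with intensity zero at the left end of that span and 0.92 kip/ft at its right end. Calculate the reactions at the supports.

Resultant of the triangular load: ½ × 0.92 × 21 = 9.66 kip, acting at 14.3 ft from A (one-third of the span from the peak).
Moments about A: B_y·16.7 − 25·3.7 − (½·0.92·21)·14.3 = 0 → B_y = 230.638/16.7 = 13.8107 ≈ 13.81 kip.
ΣF_y = 0: A_y + 13.8107 − 25 − ½·0.92·21 = 0 → A_y = 20.85 kip.
ΣF_x = 0: no horizontal applied forces, so A_x = 0.

A_x = 0, A_y = 20.85 kip, B_y = 13.81 kip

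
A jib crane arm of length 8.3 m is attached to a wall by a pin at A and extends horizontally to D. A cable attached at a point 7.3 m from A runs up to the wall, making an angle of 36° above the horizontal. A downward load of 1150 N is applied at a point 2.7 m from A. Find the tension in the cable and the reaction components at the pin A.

T = 723.6 N, A_x = 585.4 N, A_y = 724.7 N

ΣM about A: T·sin36°·7.3 − 1150·2.7 = 0 → T = 3105/(7.3·0.587785) = 723.636 ≈ 723.6 N.
ΣF_x = 0: A_x − T·cos36° = 0 → A_x = 723.636 × 0.809017 = 585.4 N.
ΣF_y = 0: A_y + T·sin36° − 1150 = 0 → A_y = 1150 − 723.636 × 0.587785 = 724.7 N.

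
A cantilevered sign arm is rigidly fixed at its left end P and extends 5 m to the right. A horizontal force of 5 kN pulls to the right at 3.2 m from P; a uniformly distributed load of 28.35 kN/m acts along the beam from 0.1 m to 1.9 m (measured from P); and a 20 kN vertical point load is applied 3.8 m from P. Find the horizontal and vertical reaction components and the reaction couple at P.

P_x = -5.000 kN, P_y = 71.03 kN, M_P = 127.0 kN·m

Resultant of the distributed load: 28.35 × 1.8 = 51.03 kN at 1 m from P.
ΣF_x = 0: P_x + 5 = 0 → P_x = -5.000 kN.
ΣF_y = 0: P_y − 28.35·1.8 − 20 = 0 → P_y = 71.03 kN.
ΣM about P: M_P − (28.35·1.8)·1 − 20·3.8 = 0 → M_P = 127.0 kN·m.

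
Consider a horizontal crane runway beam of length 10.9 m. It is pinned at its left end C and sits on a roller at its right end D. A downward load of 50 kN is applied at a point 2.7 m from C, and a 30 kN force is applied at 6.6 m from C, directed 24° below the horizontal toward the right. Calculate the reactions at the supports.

C_x = -27.41 kN, C_y = 42.43 kN, D_y = 19.77 kN

ΣM about C: D_y·10.9 − 50·2.7 − 30·sin24°·6.6 = 0 → D_y = 215.534/10.9 = 19.7738 ≈ 19.77 kN.
ΣF_y = 0: C_y + 19.7738 − 50 − 30·sin24° = 0 → C_y = 42.43 kN.
ΣF_x = 0: C_x + 30·cos24° = 0 → C_x = -27.41 kN.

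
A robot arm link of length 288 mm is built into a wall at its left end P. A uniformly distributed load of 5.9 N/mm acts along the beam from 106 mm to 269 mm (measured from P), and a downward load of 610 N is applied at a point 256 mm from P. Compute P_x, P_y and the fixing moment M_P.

Resultant of the distributed load: 5.9 × 163 = 961.7 N at 187.5 mm from P.
ΣF_x = 0: P_x = 0.
ΣF_y = 0: P_y − 5.9·163 − 610 = 0 → P_y = 1572 N.
ΣM about P: M_P − (5.9·163)·187.5 − 610·256 = 0 → M_P = 336500 N·mm.

P_x = 0, P_y = 1572 N, M_P = 336500 N·mm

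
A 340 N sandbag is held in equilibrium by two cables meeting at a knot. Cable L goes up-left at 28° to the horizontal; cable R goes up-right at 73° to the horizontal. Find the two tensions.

T_L = 101.3 N, T_R = 305.8 N

ΣF_x = 0: −T_L·cos28° + T_R·cos73° = 0 → T_R = 3.01995·T_L.
ΣF_y = 0: T_L·sin28° + T_R·sin73° = 340.
Substitute: T_L·(0.469472 + 3.01995·0.956305) = 340 → T_L = 101.267 ≈ 101.3 N.
Then T_R = 3.01995 × 101.267 = 305.8 N.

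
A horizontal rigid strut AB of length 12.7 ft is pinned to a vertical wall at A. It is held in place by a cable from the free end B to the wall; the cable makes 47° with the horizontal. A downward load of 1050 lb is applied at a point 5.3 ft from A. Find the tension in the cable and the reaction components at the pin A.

T = 599.1 lb, A_x = 408.6 lb, A_y = 611.8 lb

ΣM about A: T·sin47°·12.7 − 1050·5.3 = 0 → T = 5565/(12.7·0.731354) = 599.148 ≈ 599.1 lb.
ΣF_x = 0: A_x − T·cos47° = 0 → A_x = 599.148 × 0.681998 = 408.6 lb.
ΣF_y = 0: A_y + T·sin47° − 1050 = 0 → A_y = 1050 − 599.148 × 0.731354 = 611.8 lb.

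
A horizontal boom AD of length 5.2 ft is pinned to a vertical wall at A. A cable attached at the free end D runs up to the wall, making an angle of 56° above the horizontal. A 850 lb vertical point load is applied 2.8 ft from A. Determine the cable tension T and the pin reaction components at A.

T = 552.1 lb, A_x = 308.7 lb, A_y = 392.3 lb

ΣM about A: T·sin56°·5.2 − 850·2.8 = 0 → T = 2380/(5.2·0.829038) = 552.076 ≈ 552.1 lb.
ΣF_x = 0: A_x − T·cos56° = 0 → A_x = 552.076 × 0.559193 = 308.7 lb.
ΣF_y = 0: A_y + T·sin56° − 850 = 0 → A_y = 850 − 552.076 × 0.829038 = 392.3 lb.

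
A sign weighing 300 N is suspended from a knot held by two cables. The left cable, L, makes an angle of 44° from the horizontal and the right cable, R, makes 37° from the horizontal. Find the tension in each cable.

T_L = 242.6 N, T_R = 218.5 N

ΣF_x = 0: −T_L·cos44° + T_R·cos37° = 0 → T_R = 0.900711·T_L.
ΣF_y = 0: T_L·sin44° + T_R·sin37° = 300.
Substitute: T_L·(0.694658 + 0.900711·0.601815) = 300 → T_L = 242.577 ≈ 242.6 N.
Then T_R = 0.900711 × 242.577 = 218.5 N.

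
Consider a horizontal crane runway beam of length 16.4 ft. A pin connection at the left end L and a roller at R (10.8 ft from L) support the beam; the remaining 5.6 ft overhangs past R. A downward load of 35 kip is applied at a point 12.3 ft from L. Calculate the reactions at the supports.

L_x = 0, L_y = -4.861 kip, R_y = 39.86 kip

Taking moments about L: R_y·10.8 − 35·12.3 = 0 → R_y = 430.5/10.8 = 39.8611 ≈ 39.86 kip.
ΣF_y = 0: L_y + 39.8611 − 35 = 0 → L_y = -4.861 kip.
ΣF_x = 0: no horizontal applied forces, so L_x = 0.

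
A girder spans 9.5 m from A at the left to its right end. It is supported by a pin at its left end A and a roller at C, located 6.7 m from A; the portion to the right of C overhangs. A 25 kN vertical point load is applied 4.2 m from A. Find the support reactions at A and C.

A_x = 0, A_y = 9.328 kN, C_y = 15.67 kN

ΣM about A: C_y·6.7 − 25·4.2 = 0 → C_y = 105/6.7 = 15.6716 ≈ 15.67 kN.
ΣF_y = 0: A_y + 15.6716 − 25 = 0 → A_y = 9.328 kN.
ΣF_x = 0: no horizontal applied forces, so A_x = 0.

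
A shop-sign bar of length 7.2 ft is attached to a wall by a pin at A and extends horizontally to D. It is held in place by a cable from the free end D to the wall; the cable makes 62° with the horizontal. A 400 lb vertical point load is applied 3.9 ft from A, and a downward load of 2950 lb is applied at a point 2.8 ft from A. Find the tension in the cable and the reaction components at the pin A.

T = 1545 lb, A_x = 725.2 lb, A_y = 1986 lb

ΣM about A: T·sin62°·7.2 − 400·3.9 − 2950·2.8 = 0 → T = 9820/(7.2·0.882948) = 1544.7 ≈ 1545 lb.
ΣF_x = 0: A_x − T·cos62° = 0 → A_x = 1544.7 × 0.469472 = 725.2 lb.
ΣF_y = 0: A_y + T·sin62° − 400 − 2950 = 0 → A_y = 3350 − 1544.7 × 0.882948 = 1986 lb.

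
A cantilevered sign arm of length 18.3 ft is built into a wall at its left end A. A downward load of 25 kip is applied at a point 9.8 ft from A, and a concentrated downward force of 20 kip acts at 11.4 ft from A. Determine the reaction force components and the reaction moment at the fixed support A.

A_x = 0, A_y = 45.00 kip, M_A = 473.0 kip·ft

ΣF_x = 0: A_x = 0.
ΣF_y = 0: A_y − 25 − 20 = 0 → A_y = 45.00 kip.
ΣM about A: M_A − 25·9.8 − 20·11.4 = 0 → M_A = 473.0 kip·ft.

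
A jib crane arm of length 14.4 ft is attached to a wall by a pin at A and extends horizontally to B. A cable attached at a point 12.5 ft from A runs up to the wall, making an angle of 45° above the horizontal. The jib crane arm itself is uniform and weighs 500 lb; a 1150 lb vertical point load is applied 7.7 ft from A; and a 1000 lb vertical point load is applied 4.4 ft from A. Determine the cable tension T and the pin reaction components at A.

ΣM about A: T·sin45°·12.5 − 500·7.2 − 1150·7.7 − 1000·4.4 = 0 → T = 16855/(12.5·0.707107) = 1906.92 ≈ 1907 lb.
ΣF_x = 0: A_x − T·cos45° = 0 → A_x = 1906.92 × 0.707107 = 1348 lb.
ΣF_y = 0: A_y + T·sin45° − 500 − 1150 − 1000 = 0 → A_y = 2650 − 1906.92 × 0.707107 = 1302 lb.

T = 1907 lb, A_x = 1348 lb, A_y = 1302 lb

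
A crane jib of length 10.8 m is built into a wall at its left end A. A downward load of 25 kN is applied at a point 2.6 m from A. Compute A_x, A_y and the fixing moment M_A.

ΣF_x = 0: A_x = 0.
ΣF_y = 0: A_y − 25 = 0 → A_y = 25.00 kN.
ΣM about A: M_A − 25·2.6 = 0 → M_A = 65.00 kN·m.

A_x = 0, A_y = 25.00 kN, M_A = 65.00 kN·m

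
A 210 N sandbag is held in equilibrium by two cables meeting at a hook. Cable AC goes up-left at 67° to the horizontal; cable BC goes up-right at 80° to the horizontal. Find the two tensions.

ΣF_x = 0: −T_AC·cos67° + T_BC·cos80° = 0 → T_BC = 2.25013·T_AC.
ΣF_y = 0: T_AC·sin67° + T_BC·sin80° = 210.
Substitute: T_AC·(0.920505 + 2.25013·0.984808) = 210 → T_AC = 66.9547 ≈ 66.95 N.
Then T_BC = 2.25013 × 66.9547 = 150.7 N.

T_AC = 66.95 N, T_BC = 150.7 N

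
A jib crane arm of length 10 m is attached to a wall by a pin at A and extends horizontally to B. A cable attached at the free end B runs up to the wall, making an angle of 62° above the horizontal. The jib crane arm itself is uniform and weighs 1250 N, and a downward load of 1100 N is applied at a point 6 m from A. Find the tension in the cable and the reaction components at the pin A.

T = 1455 N, A_x = 683.2 N, A_y = 1065 N

ΣM about A: T·sin62°·10 − 1250·5 − 1100·6 = 0 → T = 12850/(10·0.882948) = 1455.35 ≈ 1455 N.
ΣF_x = 0: A_x − T·cos62° = 0 → A_x = 1455.35 × 0.469472 = 683.2 N.
ΣF_y = 0: A_y + T·sin62° − 1250 − 1100 = 0 → A_y = 2350 − 1455.35 × 0.882948 = 1065 N.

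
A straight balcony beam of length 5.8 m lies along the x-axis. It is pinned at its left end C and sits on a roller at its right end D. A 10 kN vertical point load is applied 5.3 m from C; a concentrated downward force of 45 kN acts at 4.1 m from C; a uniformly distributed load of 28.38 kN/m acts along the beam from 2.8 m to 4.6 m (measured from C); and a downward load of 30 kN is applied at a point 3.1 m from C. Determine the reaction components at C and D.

C_x = 0, C_y = 46.51 kN, D_y = 89.57 kN

Resultant of the distributed load: 28.38 × 1.8 = 51.084 kN at 3.7 m from C.
Taking moments about C: D_y·5.8 − 10·5.3 − 45·4.1 − (28.38·1.8)·3.7 − 30·3.1 = 0 → D_y = 519.5108/5.8 = 89.5708 ≈ 89.57 kN.
ΣF_y = 0: C_y + 89.5708 − 10 − 45 − 28.38·1.8 − 30 = 0 → C_y = 46.51 kN.
ΣF_x = 0: no horizontal applied forces, so C_x = 0.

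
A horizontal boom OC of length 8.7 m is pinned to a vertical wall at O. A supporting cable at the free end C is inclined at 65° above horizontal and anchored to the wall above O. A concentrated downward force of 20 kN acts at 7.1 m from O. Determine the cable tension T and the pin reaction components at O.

T = 18.01 kN, O_x = 7.611 kN, O_y = 3.678 kN

ΣM about O: T·sin65°·8.7 − 20·7.1 = 0 → T = 142/(8.7·0.906308) = 18.0092 ≈ 18.01 kN.
ΣF_x = 0: O_x − T·cos65° = 0 → O_x = 18.0092 × 0.422618 = 7.611 kN.
ΣF_y = 0: O_y + T·sin65° − 20 = 0 → O_y = 20 − 18.0092 × 0.906308 = 3.678 kN.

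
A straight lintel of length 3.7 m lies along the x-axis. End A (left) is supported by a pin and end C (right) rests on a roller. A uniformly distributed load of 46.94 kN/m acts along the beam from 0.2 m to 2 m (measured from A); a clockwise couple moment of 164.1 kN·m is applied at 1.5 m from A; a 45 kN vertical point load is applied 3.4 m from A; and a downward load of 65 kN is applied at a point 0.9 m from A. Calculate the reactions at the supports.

Resultant of the distributed load: 46.94 × 1.8 = 84.492 kN at 1.1 m from A.
ΣM about A: C_y·3.7 − (46.94·1.8)·1.1 − 164.1 − 45·3.4 − 65·0.9 = 0 → C_y = 468.5412/3.7 = 126.633 ≈ 126.6 kN.
ΣF_y = 0: A_y + 126.633 − 46.94·1.8 − 45 − 65 = 0 → A_y = 67.86 kN.
ΣF_x = 0: no horizontal applied forces, so A_x = 0.

A_x = 0, A_y = 67.86 kN, C_y = 126.6 kN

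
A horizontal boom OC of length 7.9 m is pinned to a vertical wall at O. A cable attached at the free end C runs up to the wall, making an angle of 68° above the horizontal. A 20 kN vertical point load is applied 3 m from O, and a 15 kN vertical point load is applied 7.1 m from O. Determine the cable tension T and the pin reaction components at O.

ΣM about O: T·sin68°·7.9 − 20·3 − 15·7.1 = 0 → T = 166.5/(7.9·0.927184) = 22.7311 ≈ 22.73 kN.
ΣF_x = 0: O_x − T·cos68° = 0 → O_x = 22.7311 × 0.374607 = 8.515 kN.
ΣF_y = 0: O_y + T·sin68° − 20 − 15 = 0 → O_y = 35 − 22.7311 × 0.927184 = 13.92 kN.

T = 22.73 kN, O_x = 8.515 kN, O_y = 13.92 kN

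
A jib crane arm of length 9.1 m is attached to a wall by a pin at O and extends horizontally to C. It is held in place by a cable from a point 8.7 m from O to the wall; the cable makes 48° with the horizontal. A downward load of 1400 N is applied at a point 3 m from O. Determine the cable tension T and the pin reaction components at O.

ΣM about O: T·sin48°·8.7 − 1400·3 = 0 → T = 4200/(8.7·0.743145) = 649.616 ≈ 649.6 N.
ΣF_x = 0: O_x − T·cos48° = 0 → O_x = 649.616 × 0.669131 = 434.7 N.
ΣF_y = 0: O_y + T·sin48° − 1400 = 0 → O_y = 1400 − 649.616 × 0.743145 = 917.2 N.

T = 649.6 N, O_x = 434.7 N, O_y = 917.2 N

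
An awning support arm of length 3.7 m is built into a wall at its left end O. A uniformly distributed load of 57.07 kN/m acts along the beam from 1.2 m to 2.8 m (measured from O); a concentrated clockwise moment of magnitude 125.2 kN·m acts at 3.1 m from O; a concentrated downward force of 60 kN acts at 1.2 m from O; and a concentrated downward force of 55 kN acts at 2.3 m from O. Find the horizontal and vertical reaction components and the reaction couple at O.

O_x = 0, O_y = 206.3 kN, M_O = 506.3 kN·m

Resultant of the distributed load: 57.07 × 1.6 = 91.312 kN at 2 m from O.
ΣF_x = 0: O_x = 0.
ΣF_y = 0: O_y − 57.07·1.6 − 60 − 55 = 0 → O_y = 206.3 kN.
ΣM about O: M_O − (57.07·1.6)·2 − 125.2 − 60·1.2 − 55·2.3 = 0 → M_O = 506.3 kN·m.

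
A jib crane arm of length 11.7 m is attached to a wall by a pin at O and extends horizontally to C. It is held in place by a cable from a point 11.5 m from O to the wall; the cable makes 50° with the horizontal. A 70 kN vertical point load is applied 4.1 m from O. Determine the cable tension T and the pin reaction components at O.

ΣM about O: T·sin50°·11.5 − 70·4.1 = 0 → T = 287/(11.5·0.766044) = 32.5784 ≈ 32.58 kN.
ΣF_x = 0: O_x − T·cos50° = 0 → O_x = 32.5784 × 0.642788 = 20.94 kN.
ΣF_y = 0: O_y + T·sin50° − 70 = 0 → O_y = 70 − 32.5784 × 0.766044 = 45.04 kN.

T = 32.58 kN, O_x = 20.94 kN, O_y = 45.04 kN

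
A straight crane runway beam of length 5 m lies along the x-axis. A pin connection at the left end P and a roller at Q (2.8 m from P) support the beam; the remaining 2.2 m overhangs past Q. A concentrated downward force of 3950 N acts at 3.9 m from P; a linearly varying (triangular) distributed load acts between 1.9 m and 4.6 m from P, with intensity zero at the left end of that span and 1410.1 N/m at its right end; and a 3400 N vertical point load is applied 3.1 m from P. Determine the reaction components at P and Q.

P_x = 0, P_y = -2528 N, Q_y = 11780 N

Resultant of the triangular load: ½ × 1410.1 × 2.7 = 1903.635 N, acting at 3.7 m from P (one-third of the span from the peak).
Taking moments about P: Q_y·2.8 − 3950·3.9 − (½·1410.1·2.7)·3.7 − 3400·3.1 = 0 → Q_y = 32988.4495/2.8 = 11781.6 ≈ 11780 N.
ΣF_y = 0: P_y + 11781.6 − 3950 − ½·1410.1·2.7 − 3400 = 0 → P_y = -2528 N.
ΣF_x = 0: no horizontal applied forces, so P_x = 0.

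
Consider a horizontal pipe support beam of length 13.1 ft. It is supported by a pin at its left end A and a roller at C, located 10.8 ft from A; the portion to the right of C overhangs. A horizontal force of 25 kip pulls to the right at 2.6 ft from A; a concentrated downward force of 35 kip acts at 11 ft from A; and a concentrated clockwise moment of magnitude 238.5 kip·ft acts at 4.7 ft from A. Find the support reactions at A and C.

A_x = -25.00 kip, A_y = -22.73 kip, C_y = 57.73 kip

Taking moments about A: C_y·10.8 − 35·11 − 238.5 = 0 → C_y = 623.5/10.8 = 57.7315 ≈ 57.73 kip.
ΣF_y = 0: A_y + 57.7315 − 35 = 0 → A_y = -22.73 kip.
ΣF_x = 0: A_x + 25 = 0 → A_x = -25.00 kip.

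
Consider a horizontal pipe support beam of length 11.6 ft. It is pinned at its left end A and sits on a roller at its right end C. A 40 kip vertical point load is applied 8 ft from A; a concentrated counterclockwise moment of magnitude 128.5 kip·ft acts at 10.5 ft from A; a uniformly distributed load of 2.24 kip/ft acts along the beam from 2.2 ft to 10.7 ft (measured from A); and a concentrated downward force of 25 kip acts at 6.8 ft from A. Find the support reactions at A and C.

Resultant of the distributed load: 2.24 × 8.5 = 19.04 kip at 6.45 ft from A.
ΣM about A: C_y·11.6 − 40·8 + 128.5 − (2.24·8.5)·6.45 − 25·6.8 = 0 → C_y = 484.308/11.6 = 41.7507 ≈ 41.75 kip.
ΣF_y = 0: A_y + 41.7507 − 40 − 2.24·8.5 − 25 = 0 → A_y = 42.29 kip.
ΣF_x = 0: no horizontal applied forces, so A_x = 0.

A_x = 0, A_y = 42.29 kip, C_y = 41.75 kip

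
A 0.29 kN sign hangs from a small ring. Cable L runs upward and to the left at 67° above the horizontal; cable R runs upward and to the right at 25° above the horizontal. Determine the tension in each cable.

ΣF_x = 0: −T_L·cos67° + T_R·cos25° = 0 → T_R = 0.431124·T_L.
ΣF_y = 0: T_L·sin67° + T_R·sin25° = 0.29.
Substitute: T_L·(0.920505 + 0.431124·0.422618) = 0.29 → T_L = 0.262989 ≈ 0.2630 kN.
Then T_R = 0.431124 × 0.262989 = 0.1134 kN.

T_L = 0.2630 kN, T_R = 0.1134 kN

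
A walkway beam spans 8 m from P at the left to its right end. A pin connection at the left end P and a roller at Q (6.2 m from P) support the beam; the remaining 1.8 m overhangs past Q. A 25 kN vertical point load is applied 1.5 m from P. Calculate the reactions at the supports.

P_x = 0, P_y = 18.95 kN, Q_y = 6.048 kN

Taking moments about P: Q_y·6.2 − 25·1.5 = 0 → Q_y = 37.5/6.2 = 6.04839 ≈ 6.048 kN.
ΣF_y = 0: P_y + 6.04839 − 25 = 0 → P_y = 18.95 kN.
ΣF_x = 0: no horizontal applied forces, so P_x = 0.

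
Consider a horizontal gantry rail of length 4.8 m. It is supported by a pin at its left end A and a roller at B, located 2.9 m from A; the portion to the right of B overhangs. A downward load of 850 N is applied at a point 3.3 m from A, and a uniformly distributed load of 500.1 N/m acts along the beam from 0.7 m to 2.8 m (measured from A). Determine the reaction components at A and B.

Resultant of the distributed load: 500.1 × 2.1 = 1050.21 N at 1.75 m from A.
ΣM about A: B_y·2.9 − 850·3.3 − (500.1·2.1)·1.75 = 0 → B_y = 4642.8675/2.9 = 1600.99 ≈ 1601 N.
ΣF_y = 0: A_y + 1600.99 − 850 − 500.1·2.1 = 0 → A_y = 299.2 N.
ΣF_x = 0: no horizontal applied forces, so A_x = 0.

A_x = 0, A_y = 299.2 N, B_y = 1601 N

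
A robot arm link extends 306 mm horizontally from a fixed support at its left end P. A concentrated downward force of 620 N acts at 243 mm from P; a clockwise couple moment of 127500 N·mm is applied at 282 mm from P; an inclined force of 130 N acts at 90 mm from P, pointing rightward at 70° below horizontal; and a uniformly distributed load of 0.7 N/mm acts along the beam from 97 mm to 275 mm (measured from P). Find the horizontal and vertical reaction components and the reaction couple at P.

Resultant of the distributed load: 0.7 × 178 = 124.6 N at 186 mm from P.
ΣF_x = 0: P_x + 130·cos70° = 0 → P_x = -44.46 N.
ΣF_y = 0: P_y − 620 − 130·sin70° − 0.7·178 = 0 → P_y = 866.8 N.
ΣM about P: M_P − 620·243 − 127500 − 130·sin70°·90 − (0.7·178)·186 = 0 → M_P = 312300 N·mm.

P_x = -44.46 N, P_y = 866.8 N, M_P = 312300 N·mm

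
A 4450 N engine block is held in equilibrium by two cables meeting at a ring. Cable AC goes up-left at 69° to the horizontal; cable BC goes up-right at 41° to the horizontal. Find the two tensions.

ΣF_x = 0: −T_AC·cos69° + T_BC·cos41° = 0 → T_BC = 0.474842·T_AC.
ΣF_y = 0: T_AC·sin69° + T_BC·sin41° = 4450.
Substitute: T_AC·(0.93358 + 0.474842·0.656059) = 4450 → T_AC = 3574 N.
Then T_BC = 0.474842 × 3574 = 1697 N.

T_AC = 3574 N, T_BC = 1697 N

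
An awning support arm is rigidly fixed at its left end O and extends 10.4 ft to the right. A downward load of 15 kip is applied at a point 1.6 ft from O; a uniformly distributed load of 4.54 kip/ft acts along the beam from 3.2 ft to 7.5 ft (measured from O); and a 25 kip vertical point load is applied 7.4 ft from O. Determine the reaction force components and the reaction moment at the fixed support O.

Resultant of the distributed load: 4.54 × 4.3 = 19.522 kip at 5.35 ft from O.
ΣF_x = 0: O_x = 0.
ΣF_y = 0: O_y − 15 − 4.54·4.3 − 25 = 0 → O_y = 59.52 kip.
ΣM about O: M_O − 15·1.6 − (4.54·4.3)·5.35 − 25·7.4 = 0 → M_O = 313.4 kip·ft.

O_x = 0, O_y = 59.52 kip, M_O = 313.4 kip·ft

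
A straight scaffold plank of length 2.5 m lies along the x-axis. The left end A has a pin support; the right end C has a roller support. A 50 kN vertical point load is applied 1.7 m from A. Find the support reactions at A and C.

A_x = 0, A_y = 16.00 kN, C_y = 34.00 kN

Moments about A: C_y·2.5 − 50·1.7 = 0 → C_y = 85/2.5 = 34.00 kN.
ΣF_y = 0: A_y + 34 − 50 = 0 → A_y = 16.00 kN.
ΣF_x = 0: no horizontal applied forces, so A_x = 0.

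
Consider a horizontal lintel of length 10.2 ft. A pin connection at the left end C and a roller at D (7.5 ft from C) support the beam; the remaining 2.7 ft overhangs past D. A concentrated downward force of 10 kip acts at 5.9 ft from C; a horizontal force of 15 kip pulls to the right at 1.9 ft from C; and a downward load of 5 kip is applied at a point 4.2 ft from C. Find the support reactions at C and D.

Taking moments about C: D_y·7.5 − 10·5.9 − 5·4.2 = 0 → D_y = 80/7.5 = 10.6667 ≈ 10.67 kip.
ΣF_y = 0: C_y + 10.6667 − 10 − 5 = 0 → C_y = 4.333 kip.
ΣF_x = 0: C_x + 15 = 0 → C_x = -15.00 kip.

C_x = -15.00 kip, C_y = 4.333 kip, D_y = 10.67 kip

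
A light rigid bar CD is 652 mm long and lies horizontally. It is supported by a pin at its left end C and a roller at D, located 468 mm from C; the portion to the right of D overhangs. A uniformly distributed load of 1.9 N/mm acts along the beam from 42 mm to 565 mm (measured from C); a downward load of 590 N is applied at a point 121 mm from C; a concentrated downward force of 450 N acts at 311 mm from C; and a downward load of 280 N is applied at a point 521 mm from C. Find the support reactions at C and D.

C_x = 0, C_y = 906.0 N, D_y = 1408 N

Resultant of the distributed load: 1.9 × 523 = 993.7 N at 303.5 mm from C.
Moments about C: D_y·468 − (1.9·523)·303.5 − 590·121 − 450·311 − 280·521 = 0 → D_y = 658807.95/468 = 1407.71 ≈ 1408 N.
ΣF_y = 0: C_y + 1407.71 − 1.9·523 − 590 − 450 − 280 = 0 → C_y = 906.0 N.
ΣF_x = 0: no horizontal applied forces, so C_x = 0.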